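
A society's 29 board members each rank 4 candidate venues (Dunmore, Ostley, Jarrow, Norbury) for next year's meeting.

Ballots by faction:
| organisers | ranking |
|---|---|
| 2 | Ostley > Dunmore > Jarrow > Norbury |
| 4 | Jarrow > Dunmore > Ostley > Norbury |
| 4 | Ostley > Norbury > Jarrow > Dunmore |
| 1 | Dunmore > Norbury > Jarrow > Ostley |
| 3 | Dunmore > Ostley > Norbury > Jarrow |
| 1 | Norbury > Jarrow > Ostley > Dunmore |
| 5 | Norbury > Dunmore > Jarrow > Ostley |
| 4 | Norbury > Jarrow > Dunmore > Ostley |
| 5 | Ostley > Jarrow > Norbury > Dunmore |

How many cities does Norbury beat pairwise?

Norbury against each rival (29 organisers):
Norbury vs Dunmore: 19 to 10, Norbury.
Norbury vs Ostley: 1+1+5+4 = 11 for Norbury, 18 for Ostley — Ostley by 18–11.
Norbury vs Jarrow: 18 to 11, Norbury.
Norbury beats Dunmore, Jarrow; loses to Ostley — 2 pairwise wins.

2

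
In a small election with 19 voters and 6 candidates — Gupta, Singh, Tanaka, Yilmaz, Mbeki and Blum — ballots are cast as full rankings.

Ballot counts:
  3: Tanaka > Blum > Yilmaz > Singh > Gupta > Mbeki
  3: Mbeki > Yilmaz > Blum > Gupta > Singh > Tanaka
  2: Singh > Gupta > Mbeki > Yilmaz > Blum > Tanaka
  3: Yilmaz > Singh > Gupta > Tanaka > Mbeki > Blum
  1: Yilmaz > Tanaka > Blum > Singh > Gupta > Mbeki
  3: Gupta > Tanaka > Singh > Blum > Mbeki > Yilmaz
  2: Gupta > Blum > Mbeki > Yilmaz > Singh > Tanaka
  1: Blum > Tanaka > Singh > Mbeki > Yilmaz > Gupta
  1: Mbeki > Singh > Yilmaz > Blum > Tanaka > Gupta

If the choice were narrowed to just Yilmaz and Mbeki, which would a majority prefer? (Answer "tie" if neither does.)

Ballots ranking Yilmaz above Mbeki: 3 + 3 + 1 = 7.
Ballots ranking Mbeki above Yilmaz: 19 − 7 = 12.
Mbeki wins the head-to-head 12–7.

Mbeki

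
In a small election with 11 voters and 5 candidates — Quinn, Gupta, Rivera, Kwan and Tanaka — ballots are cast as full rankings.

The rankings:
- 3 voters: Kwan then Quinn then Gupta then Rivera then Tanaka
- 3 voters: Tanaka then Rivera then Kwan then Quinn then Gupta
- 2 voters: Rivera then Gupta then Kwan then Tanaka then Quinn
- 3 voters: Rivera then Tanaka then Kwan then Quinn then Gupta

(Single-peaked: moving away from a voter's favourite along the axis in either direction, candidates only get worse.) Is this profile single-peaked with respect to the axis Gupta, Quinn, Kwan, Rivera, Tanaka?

Axis positions: Gupta=1, Quinn=2, Kwan=3, Rivera=4, Tanaka=5.
Group 1 (peak Kwan at position 3): ranking walks positions 3-2-1-4-5, expanding outward from the peak — single-peaked.
Group 2 (peak Tanaka at position 5): ranking walks positions 5-4-3-2-1, expanding outward from the peak — single-peaked.
Group 3: ranking walks positions 4-1-3-5-2; Gupta is ranked above Kwan even though Kwan lies between Gupta and the peak Rivera on the axis — preferences dip and rise again. Not single-peaked.
Group 4 (peak Rivera at position 4): ranking walks positions 4-5-3-2-1, expanding outward from the peak — single-peaked.
Group 3 violates single-peakedness, so the profile is not single-peaked on this axis.

no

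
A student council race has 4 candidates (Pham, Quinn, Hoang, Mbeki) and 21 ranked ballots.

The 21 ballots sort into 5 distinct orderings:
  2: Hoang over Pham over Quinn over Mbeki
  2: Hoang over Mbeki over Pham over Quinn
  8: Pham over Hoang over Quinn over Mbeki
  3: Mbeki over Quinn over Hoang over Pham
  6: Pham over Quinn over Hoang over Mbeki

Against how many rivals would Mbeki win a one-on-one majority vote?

Mbeki against each rival (21 voters):
Mbeki vs Pham: Pham, 16–5.
Mbeki vs Quinn: 2+3 = 5 for Mbeki, 16 for Quinn — Quinn by 16–5.
Mbeki vs Hoang: Hoang, 18–3.
Mbeki beats no one; loses to Pham, Quinn, Hoang — 0 pairwise wins.

0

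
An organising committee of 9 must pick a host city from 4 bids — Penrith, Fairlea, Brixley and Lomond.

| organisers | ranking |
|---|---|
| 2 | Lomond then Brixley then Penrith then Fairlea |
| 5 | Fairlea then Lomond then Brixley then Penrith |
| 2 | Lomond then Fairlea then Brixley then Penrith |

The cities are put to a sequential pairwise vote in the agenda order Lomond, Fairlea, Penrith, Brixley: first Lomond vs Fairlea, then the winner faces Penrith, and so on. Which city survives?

Fairlea

Round 1: Lomond vs Fairlea — 4–5, Fairlea advances.
Round 2: Fairlea vs Penrith — 7–2, Fairlea advances.
Round 3: Fairlea vs Brixley — 7–2, Fairlea advances.
The agenda winner is Fairlea.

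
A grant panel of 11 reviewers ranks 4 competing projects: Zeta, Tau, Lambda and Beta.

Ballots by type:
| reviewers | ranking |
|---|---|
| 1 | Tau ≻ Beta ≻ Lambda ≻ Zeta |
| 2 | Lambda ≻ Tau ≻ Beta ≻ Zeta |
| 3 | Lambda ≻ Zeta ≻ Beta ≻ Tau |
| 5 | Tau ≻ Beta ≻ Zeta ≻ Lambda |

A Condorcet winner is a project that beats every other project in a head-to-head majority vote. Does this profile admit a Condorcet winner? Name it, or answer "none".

Pairwise majorities:
Zeta vs Tau: 3 to 8, Tau.
Zeta vs Lambda: Zeta preferred on 5 ballots; Lambda wins 6–5.
Zeta vs Beta: 3 for Zeta, 8 for Beta — Beta by 8–3.
Tau vs Lambda: Tau is ranked higher on 1+5 = 6 ballots, Lambda on 5. Tau wins 6–5.
Tau vs Beta: 1+2+5 = 8 for Tau, 3 for Beta — Tau by 8–3.
Lambda vs Beta: Lambda is ranked higher on 2+3 = 5 ballots, Beta on 6. Beta wins 6–5.
Tau defeats every rival head-to-head and is the Condorcet winner.

Tau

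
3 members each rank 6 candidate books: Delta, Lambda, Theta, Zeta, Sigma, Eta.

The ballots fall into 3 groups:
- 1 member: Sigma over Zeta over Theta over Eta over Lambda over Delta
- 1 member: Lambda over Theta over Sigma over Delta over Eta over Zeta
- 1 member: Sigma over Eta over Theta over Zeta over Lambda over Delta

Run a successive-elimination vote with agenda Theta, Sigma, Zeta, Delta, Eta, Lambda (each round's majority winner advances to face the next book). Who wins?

Sigma

Round 1: Theta vs Sigma — 1–2, Sigma advances.
Round 2: Sigma vs Zeta — 3–0, Sigma advances.
Round 3: Sigma vs Delta — 3–0, Sigma advances.
Round 4: Sigma vs Eta — 3–0, Sigma advances.
Round 5: Sigma vs Lambda — 2–1, Sigma advances.
Sigma survives the agenda.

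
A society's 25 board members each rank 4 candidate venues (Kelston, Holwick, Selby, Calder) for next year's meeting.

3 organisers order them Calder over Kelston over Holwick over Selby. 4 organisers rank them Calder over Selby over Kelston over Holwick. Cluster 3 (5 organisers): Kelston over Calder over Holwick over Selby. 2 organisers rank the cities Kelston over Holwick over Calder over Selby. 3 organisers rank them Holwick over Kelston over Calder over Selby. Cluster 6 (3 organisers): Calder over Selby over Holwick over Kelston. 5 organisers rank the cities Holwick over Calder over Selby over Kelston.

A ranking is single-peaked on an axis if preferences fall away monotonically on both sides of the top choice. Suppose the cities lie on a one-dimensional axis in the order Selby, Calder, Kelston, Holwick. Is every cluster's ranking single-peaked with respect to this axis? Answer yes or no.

Axis positions: Selby=1, Calder=2, Kelston=3, Holwick=4.
Cluster 1 (peak Calder at position 2): ranking walks positions 2-3-4-1, expanding outward from the peak — single-peaked.
Cluster 2 (peak Calder at position 2): ranking walks positions 2-1-3-4, expanding outward from the peak — single-peaked.
Cluster 3 (peak Kelston at position 3): ranking walks positions 3-2-4-1, expanding outward from the peak — single-peaked.
Cluster 4 (peak Kelston at position 3): ranking walks positions 3-4-2-1, expanding outward from the peak — single-peaked.
Cluster 5 (peak Holwick at position 4): ranking walks positions 4-3-2-1, expanding outward from the peak — single-peaked.
Cluster 6: ranking walks positions 2-1-4-3; Holwick is ranked above Kelston even though Kelston lies between Holwick and the peak Calder on the axis — preferences dip and rise again. Not single-peaked.
Cluster 7: ranking walks positions 4-2-1-3; Calder is ranked above Kelston even though Kelston lies between Calder and the peak Holwick on the axis — preferences dip and rise again. Not single-peaked.
Cluster 6 violates single-peakedness, so the profile is not single-peaked on this axis.

no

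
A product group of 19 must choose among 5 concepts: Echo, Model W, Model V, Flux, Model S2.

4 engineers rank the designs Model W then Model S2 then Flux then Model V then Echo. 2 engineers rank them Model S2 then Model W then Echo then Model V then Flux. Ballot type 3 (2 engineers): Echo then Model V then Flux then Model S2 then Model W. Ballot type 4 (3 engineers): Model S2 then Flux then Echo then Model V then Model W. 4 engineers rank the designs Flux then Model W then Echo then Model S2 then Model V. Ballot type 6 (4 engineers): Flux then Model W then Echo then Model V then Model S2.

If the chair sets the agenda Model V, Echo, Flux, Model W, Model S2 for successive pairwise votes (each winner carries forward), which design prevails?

Flux

Round 1: Model V vs Echo — 4–15, Echo advances.
Round 2: Echo vs Flux — 4–15, Flux advances.
Round 3: Flux vs Model W — 13–6, Flux advances.
Round 4: Flux vs Model S2 — 10–9, Flux advances.
Flux survives the agenda.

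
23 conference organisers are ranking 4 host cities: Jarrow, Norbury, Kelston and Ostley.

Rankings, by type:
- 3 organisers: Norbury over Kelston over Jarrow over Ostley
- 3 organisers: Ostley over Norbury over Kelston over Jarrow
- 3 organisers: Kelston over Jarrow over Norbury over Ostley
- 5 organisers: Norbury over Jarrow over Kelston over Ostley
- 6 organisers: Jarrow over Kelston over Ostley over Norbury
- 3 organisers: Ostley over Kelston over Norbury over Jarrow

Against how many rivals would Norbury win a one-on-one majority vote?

1

Norbury against each rival (23 organisers):
Norbury vs Jarrow: 3+3+5+3 = 14 for Norbury, 9 for Jarrow — Norbury by 14–9.
Norbury vs Kelston: Kelston wins 12–11.
Norbury vs Ostley: Norbury is ranked higher on 3+3+5 = 11 ballots, Ostley on 12. Ostley wins 12–11.
Norbury beats Jarrow; loses to Kelston, Ostley — 1 pairwise win.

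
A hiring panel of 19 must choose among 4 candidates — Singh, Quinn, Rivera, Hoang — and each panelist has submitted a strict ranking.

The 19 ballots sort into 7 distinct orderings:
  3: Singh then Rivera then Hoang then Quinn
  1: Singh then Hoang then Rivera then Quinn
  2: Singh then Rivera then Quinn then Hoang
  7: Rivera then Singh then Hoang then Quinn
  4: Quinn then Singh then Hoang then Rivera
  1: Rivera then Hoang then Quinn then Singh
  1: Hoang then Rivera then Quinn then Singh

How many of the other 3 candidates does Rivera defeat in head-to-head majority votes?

2

Rivera against each rival (19 committee members):
Rivera vs Singh: Rivera preferred on 7+1+1 = 9 ballots; Singh wins 10–9.
Rivera vs Quinn: 15 to 4, Rivera.
Rivera vs Hoang: Rivera preferred on 3+2+7+1 = 13 ballots; Rivera wins 13–6.
Rivera beats Quinn, Hoang; loses to Singh — 2 pairwise wins.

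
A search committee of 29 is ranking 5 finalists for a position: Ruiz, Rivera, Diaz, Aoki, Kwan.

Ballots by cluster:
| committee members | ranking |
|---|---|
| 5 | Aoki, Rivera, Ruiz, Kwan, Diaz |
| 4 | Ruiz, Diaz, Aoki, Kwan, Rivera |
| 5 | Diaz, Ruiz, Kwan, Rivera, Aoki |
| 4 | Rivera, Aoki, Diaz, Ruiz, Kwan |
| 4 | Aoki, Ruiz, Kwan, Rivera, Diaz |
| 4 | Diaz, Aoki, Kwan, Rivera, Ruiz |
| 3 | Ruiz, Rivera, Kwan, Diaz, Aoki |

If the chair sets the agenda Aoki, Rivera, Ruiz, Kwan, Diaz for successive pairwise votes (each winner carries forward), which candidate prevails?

Diaz

Round 1: Aoki vs Rivera — 17–12, Aoki advances.
Round 2: Aoki vs Ruiz — 17–12, Aoki advances.
Round 3: Aoki vs Kwan — 21–8, Aoki advances.
Round 4: Aoki vs Diaz — 13–16, Diaz advances.
The agenda winner is Diaz.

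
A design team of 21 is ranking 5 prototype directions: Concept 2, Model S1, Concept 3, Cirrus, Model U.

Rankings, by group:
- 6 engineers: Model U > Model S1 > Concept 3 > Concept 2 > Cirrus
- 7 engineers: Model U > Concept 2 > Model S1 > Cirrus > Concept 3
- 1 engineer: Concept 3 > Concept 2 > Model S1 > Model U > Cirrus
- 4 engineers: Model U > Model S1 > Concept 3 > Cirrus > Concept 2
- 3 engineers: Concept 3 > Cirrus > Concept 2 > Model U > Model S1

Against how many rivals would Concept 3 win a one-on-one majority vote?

Concept 3 against each rival (21 engineers):
Concept 3 vs Concept 2: Concept 3, 14–7.
Concept 3–Model S1: Model S1 17–4.
Concept 3 vs Cirrus: 6+1+4+3 = 14 for Concept 3, 7 for Cirrus — Concept 3 by 14–7.
Concept 3 vs Model U: Model U wins 17–4.
Concept 3 beats Concept 2, Cirrus; loses to Model S1, Model U — 2 pairwise wins.

2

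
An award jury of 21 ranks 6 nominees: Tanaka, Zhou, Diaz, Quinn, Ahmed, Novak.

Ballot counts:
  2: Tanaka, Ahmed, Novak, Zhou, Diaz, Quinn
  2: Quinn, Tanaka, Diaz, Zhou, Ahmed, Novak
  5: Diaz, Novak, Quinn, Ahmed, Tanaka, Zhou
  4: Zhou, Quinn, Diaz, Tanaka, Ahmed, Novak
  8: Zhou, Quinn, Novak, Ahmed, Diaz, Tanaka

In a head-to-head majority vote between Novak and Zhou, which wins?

Ballots ranking Novak above Zhou: 2 + 5 = 7.
Ballots ranking Zhou above Novak: 21 − 7 = 14.
Zhou wins the head-to-head 14–7.

Zhou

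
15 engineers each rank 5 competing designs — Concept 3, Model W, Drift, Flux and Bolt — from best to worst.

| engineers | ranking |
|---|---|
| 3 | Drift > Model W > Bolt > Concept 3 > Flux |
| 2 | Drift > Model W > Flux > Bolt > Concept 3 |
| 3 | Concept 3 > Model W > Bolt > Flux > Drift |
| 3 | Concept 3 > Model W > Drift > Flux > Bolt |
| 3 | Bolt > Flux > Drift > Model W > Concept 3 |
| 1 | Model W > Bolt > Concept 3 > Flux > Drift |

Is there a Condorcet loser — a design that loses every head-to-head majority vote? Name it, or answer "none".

Head-to-head results (15 engineers):
Concept 3 vs Model W: Model W, 9–6.
Concept 3 vs Drift: Drift, 8–7.
Concept 3 vs Flux: 10 to 5, Concept 3.
Concept 3 vs Bolt: 3+3 = 6 for Concept 3, 9 for Bolt — Bolt by 9–6.
Model W vs Drift: Drift, 8–7.
Model W vs Flux: Model W, 12–3.
Model W–Bolt: Model W 12–3.
Drift–Flux: Drift 8–7.
Drift vs Bolt: Drift is ranked higher on 3+2+3 = 8 ballots, Bolt on 7. Drift wins 8–7.
Flux vs Bolt: 2+3 = 5 for Flux, 10 for Bolt — Bolt by 10–5.
Only Flux has no wins; Flux is the Condorcet loser.

Flux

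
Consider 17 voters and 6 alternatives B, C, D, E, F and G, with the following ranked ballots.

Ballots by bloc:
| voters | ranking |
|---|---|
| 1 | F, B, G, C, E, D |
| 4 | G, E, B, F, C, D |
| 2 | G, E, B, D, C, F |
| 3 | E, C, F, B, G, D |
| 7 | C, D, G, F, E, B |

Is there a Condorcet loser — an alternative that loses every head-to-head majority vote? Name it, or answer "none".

Head-to-head results (17 voters):
B vs C: C, 10–7.
B vs D: 1+4+2+3 = 10 for B, 7 for D — B by 10–7.
B vs E: B preferred on 1 ballot; E wins 16–1.
B vs F: 4+2 = 6 for B, 11 for F — F by 11–6.
B vs G: 1+3 = 4 for B, 13 for G — G by 13–4.
C vs D: C wins 15–2.
C vs E: C preferred on 1+7 = 8 ballots; E wins 9–8.
C–F: C 12–5.
C vs G: C wins 10–7.
D vs E: D preferred on 7 ballots; E wins 10–7.
D vs F: D preferred on 2+7 = 9 ballots; D wins 9–8.
D vs G: G wins 10–7.
E vs F: 9 to 8, E.
E–G: G 14–3.
F vs G: 4 to 13, G.
No alternative is winless: B beats D; C beats B; D beats F; E beats B; F beats B; G beats B. There is no Condorcet loser.

none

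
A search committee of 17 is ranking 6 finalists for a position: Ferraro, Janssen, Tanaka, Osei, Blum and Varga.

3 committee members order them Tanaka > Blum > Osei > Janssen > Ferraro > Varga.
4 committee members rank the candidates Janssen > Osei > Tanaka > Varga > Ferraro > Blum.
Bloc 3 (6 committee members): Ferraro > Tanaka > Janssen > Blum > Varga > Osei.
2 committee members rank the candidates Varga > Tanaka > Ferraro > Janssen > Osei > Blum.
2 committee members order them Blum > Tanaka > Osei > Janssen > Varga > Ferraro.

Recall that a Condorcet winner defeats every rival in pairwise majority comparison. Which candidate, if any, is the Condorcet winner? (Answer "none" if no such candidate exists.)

Tanaka

Pairwise majorities:
Ferraro vs Janssen: Janssen wins 9–8.
Ferraro vs Tanaka: Ferraro preferred on 6 ballots; Tanaka wins 11–6.
Ferraro vs Osei: Ferraro is ranked higher on 6+2 = 8 ballots, Osei on 9. Osei wins 9–8.
Ferraro vs Blum: Ferraro preferred on 4+6+2 = 12 ballots; Ferraro wins 12–5.
Ferraro vs Varga: Ferraro wins 9–8.
Janssen–Tanaka: Tanaka 13–4.
Janssen vs Osei: Janssen wins 12–5.
Janssen vs Blum: Janssen is ranked higher on 4+6+2 = 12 ballots, Blum on 5. Janssen wins 12–5.
Janssen vs Varga: Janssen is ranked higher on 3+4+6+2 = 15 ballots, Varga on 2. Janssen wins 15–2.
Tanaka vs Osei: 3+6+2+2 = 13 for Tanaka, 4 for Osei — Tanaka by 13–4.
Tanaka vs Blum: 3+4+6+2 = 15 for Tanaka, 2 for Blum — Tanaka by 15–2.
Tanaka vs Varga: Tanaka is ranked higher on 3+4+6+2 = 15 ballots, Varga on 2. Tanaka wins 15–2.
Osei vs Blum: Blum wins 11–6.
Osei vs Varga: Osei preferred on 3+4+2 = 9 ballots; Osei wins 9–8.
Blum vs Varga: 3+6+2 = 11 for Blum, 6 for Varga — Blum by 11–6.
Tanaka wins every pairwise contest, so Tanaka is the Condorcet winner.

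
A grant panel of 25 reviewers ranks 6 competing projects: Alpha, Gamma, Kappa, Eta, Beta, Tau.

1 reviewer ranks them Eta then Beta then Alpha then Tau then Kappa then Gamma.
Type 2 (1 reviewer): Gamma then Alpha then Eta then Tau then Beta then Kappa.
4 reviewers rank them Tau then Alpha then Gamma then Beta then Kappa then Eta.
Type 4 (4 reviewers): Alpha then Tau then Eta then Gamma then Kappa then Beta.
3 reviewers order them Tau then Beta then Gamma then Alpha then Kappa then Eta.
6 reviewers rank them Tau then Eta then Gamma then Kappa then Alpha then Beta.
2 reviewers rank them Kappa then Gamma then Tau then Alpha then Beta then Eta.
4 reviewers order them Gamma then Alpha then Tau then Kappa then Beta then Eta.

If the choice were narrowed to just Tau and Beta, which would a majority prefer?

Ballots ranking Tau above Beta: 1 + 4 + 4 + 3 + 6 + 2 + 4 = 24.
Ballots ranking Beta above Tau: 25 − 24 = 1.
Tau wins the head-to-head 24–1.

Tau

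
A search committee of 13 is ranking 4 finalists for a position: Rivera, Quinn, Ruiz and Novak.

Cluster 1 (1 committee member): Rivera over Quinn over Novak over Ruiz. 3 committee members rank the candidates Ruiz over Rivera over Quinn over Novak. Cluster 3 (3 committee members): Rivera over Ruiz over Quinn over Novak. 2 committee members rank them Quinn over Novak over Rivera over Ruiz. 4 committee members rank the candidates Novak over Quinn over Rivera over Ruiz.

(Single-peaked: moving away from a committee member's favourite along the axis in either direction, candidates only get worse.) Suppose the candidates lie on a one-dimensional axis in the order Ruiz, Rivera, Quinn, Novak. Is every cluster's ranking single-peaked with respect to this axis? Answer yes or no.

yes

Axis positions: Ruiz=1, Rivera=2, Quinn=3, Novak=4.
Cluster 1 (peak Rivera at position 2): ranking walks positions 2-3-4-1, expanding outward from the peak — single-peaked.
Cluster 2 (peak Ruiz at position 1): ranking walks positions 1-2-3-4, expanding outward from the peak — single-peaked.
Cluster 3 (peak Rivera at position 2): ranking walks positions 2-1-3-4, expanding outward from the peak — single-peaked.
Cluster 4 (peak Quinn at position 3): ranking walks positions 3-4-2-1, expanding outward from the peak — single-peaked.
Cluster 5 (peak Novak at position 4): ranking walks positions 4-3-2-1, expanding outward from the peak — single-peaked.
Every ranking is single-peaked on this axis.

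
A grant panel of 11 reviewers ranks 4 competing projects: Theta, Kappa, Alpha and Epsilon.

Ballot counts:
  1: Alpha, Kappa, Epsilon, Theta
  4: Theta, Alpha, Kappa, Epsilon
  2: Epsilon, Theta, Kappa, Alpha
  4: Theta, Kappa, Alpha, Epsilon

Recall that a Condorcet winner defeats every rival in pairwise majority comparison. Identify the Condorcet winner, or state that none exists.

Pairwise majorities:
Theta vs Kappa: 10 to 1, Theta.
Theta–Alpha: Theta 10–1.
Theta vs Epsilon: Theta wins 8–3.
Kappa–Alpha: Kappa 6–5.
Kappa–Epsilon: Kappa 9–2.
Alpha vs Epsilon: 1+4+4 = 9 for Alpha, 2 for Epsilon — Alpha by 9–2.
Only Theta has no losses; Theta is the Condorcet winner.

Theta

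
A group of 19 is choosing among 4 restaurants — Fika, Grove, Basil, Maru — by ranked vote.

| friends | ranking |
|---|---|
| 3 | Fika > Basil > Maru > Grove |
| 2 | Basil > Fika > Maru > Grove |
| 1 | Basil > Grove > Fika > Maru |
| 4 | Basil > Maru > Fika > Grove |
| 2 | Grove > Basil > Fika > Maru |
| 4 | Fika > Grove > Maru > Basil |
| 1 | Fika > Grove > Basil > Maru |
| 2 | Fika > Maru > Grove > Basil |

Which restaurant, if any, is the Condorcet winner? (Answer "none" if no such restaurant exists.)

Pairwise majorities:
Fika vs Grove: Fika preferred on 3+2+4+4+1+2 = 16 ballots; Fika wins 16–3.
Fika vs Basil: Fika preferred on 3+4+1+2 = 10 ballots; Fika wins 10–9.
Fika vs Maru: Fika preferred on 15 ballots; Fika wins 15–4.
Grove–Basil: Basil 10–9.
Grove vs Maru: 8 to 11, Maru.
Basil vs Maru: Basil wins 13–6.
Only Fika has no losses; Fika is the Condorcet winner.

Fika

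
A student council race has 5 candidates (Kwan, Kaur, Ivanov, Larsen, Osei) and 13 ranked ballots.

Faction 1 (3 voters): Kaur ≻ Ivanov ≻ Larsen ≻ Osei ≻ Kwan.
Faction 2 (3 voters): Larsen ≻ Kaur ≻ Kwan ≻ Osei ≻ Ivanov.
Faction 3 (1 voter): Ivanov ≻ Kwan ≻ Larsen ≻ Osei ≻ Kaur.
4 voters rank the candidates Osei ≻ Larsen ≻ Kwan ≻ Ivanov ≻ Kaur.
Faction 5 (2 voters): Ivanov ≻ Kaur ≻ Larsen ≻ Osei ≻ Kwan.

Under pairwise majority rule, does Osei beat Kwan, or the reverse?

Ballots ranking Osei above Kwan: 3 + 4 + 2 = 9.
Ballots ranking Kwan above Osei: 13 − 9 = 4.
Osei wins the head-to-head 9–4.

Osei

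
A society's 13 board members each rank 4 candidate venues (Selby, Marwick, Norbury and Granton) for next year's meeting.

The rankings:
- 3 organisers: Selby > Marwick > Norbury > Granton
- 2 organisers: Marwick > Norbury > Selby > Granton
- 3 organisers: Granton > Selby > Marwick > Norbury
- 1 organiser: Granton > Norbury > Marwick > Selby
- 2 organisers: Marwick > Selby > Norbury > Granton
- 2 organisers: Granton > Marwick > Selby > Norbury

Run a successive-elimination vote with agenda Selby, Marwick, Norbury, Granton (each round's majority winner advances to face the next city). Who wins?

Marwick

Round 1: Selby vs Marwick — 6–7, Marwick advances.
Round 2: Marwick vs Norbury — 12–1, Marwick advances.
Round 3: Marwick vs Granton — 7–6, Marwick advances.
Marwick survives the agenda.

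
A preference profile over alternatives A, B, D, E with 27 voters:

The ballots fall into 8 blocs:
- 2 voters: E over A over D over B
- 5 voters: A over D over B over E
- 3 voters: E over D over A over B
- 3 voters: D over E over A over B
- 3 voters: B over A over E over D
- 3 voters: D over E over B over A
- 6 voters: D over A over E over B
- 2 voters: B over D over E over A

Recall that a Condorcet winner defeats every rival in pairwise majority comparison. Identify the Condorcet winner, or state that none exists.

D

Head-to-head results (27 voters):
A vs B: A wins 19–8.
A vs D: D wins 17–10.
A–E: A 14–13.
B vs D: D, 22–5.
B–E: E 17–10.
D vs E: D, 19–8.
Only D has no losses; D is the Condorcet winner.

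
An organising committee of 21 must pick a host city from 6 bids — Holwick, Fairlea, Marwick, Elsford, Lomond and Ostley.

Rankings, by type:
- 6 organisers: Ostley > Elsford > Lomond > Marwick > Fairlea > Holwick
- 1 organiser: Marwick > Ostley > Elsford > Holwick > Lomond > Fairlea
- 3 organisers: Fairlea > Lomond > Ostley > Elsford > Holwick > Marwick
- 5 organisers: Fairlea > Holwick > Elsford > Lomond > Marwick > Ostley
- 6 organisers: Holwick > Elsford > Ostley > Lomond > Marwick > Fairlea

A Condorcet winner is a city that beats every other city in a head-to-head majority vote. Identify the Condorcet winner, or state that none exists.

none

Head-to-head results (21 organisers):
Holwick vs Fairlea: 1+6 = 7 for Holwick, 14 for Fairlea — Fairlea by 14–7.
Holwick vs Marwick: Holwick preferred on 3+5+6 = 14 ballots; Holwick wins 14–7.
Holwick vs Elsford: 11 to 10, Holwick.
Holwick vs Lomond: 12 to 9, Holwick.
Holwick vs Ostley: Holwick preferred on 5+6 = 11 ballots; Holwick wins 11–10.
Fairlea vs Marwick: 8 to 13, Marwick.
Fairlea vs Elsford: 8 to 13, Elsford.
Fairlea vs Lomond: 8 to 13, Lomond.
Fairlea vs Ostley: Fairlea preferred on 3+5 = 8 ballots; Ostley wins 13–8.
Marwick vs Elsford: 1 to 20, Elsford.
Marwick vs Lomond: 1 for Marwick, 20 for Lomond — Lomond by 20–1.
Marwick vs Ostley: Marwick preferred on 1+5 = 6 ballots; Ostley wins 15–6.
Elsford vs Lomond: 18 to 3, Elsford.
Elsford vs Ostley: 5+6 = 11 for Elsford, 10 for Ostley — Elsford by 11–10.
Lomond vs Ostley: 3+5 = 8 for Lomond, 13 for Ostley — Ostley by 13–8.
Each city drops at least one matchup (Holwick loses to Fairlea; Fairlea loses to Marwick; Marwick loses to Holwick; Elsford loses to Holwick; Lomond loses to Holwick; Ostley loses to Holwick); the cycle Holwick > Marwick > Fairlea > Holwick rules out a Condorcet winner.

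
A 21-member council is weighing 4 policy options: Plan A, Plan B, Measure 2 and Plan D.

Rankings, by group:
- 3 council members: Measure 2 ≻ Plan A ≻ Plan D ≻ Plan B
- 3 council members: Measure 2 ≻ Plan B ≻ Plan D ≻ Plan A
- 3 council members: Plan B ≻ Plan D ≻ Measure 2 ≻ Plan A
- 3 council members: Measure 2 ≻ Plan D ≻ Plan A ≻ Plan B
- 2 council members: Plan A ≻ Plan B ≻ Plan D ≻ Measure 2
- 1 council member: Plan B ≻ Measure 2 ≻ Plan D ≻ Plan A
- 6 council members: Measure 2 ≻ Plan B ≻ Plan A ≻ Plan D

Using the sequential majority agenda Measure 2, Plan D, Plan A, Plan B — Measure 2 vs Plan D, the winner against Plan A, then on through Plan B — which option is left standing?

Round 1: Measure 2 vs Plan D — 16–5, Measure 2 advances.
Round 2: Measure 2 vs Plan A — 19–2, Measure 2 advances.
Round 3: Measure 2 vs Plan B — 15–6, Measure 2 advances.
The agenda winner is Measure 2.

Measure 2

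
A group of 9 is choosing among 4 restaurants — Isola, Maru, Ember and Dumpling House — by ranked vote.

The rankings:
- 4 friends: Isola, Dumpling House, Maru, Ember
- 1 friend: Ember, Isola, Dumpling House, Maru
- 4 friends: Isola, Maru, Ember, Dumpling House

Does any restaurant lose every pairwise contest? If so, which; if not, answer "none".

none

Head-to-head results (9 friends):
Isola vs Maru: 9 to 0, Isola.
Isola–Ember: Isola 8–1.
Isola vs Dumpling House: Isola, 9–0.
Maru vs Ember: Maru, 8–1.
Maru vs Dumpling House: 4 for Maru, 5 for Dumpling House — Dumpling House by 5–4.
Ember vs Dumpling House: Ember is ranked higher on 1+4 = 5 ballots, Dumpling House on 4. Ember wins 5–4.
Every restaurant wins at least one matchup (Isola beats Maru; Maru beats Ember; Ember beats Dumpling House; Dumpling House beats Maru), so there is no Condorcet loser.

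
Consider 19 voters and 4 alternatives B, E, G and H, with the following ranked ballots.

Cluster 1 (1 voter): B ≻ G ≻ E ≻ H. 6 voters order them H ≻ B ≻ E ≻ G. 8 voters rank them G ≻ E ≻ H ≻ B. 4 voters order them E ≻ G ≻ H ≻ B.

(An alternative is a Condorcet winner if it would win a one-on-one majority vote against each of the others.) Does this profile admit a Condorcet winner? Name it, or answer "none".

E

Head-to-head results (19 voters):
B vs E: E, 12–7.
B–G: G 12–7.
B vs H: B preferred on 1 ballot; H wins 18–1.
E vs G: E wins 10–9.
E vs H: E, 13–6.
G vs H: G, 13–6.
Only E has no losses; E is the Condorcet winner.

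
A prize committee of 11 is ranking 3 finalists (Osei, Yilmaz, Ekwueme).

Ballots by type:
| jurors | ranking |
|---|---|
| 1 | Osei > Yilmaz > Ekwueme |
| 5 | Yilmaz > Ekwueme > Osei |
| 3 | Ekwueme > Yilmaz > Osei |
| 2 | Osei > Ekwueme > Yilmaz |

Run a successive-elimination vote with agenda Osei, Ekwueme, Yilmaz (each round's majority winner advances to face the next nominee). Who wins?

Round 1: Osei vs Ekwueme — 3–8, Ekwueme advances.
Round 2: Ekwueme vs Yilmaz — 5–6, Yilmaz advances.
The agenda winner is Yilmaz.

Yilmaz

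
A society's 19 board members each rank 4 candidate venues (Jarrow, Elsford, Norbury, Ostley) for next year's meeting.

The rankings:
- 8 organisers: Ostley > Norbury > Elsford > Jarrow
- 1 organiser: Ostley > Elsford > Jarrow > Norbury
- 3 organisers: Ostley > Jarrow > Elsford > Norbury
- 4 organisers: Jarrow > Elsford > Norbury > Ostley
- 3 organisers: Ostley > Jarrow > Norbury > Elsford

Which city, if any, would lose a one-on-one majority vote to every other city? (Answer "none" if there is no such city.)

Elsford

Pairwise majorities:
Jarrow vs Elsford: Jarrow preferred on 3+4+3 = 10 ballots; Jarrow wins 10–9.
Jarrow vs Norbury: 11 to 8, Jarrow.
Jarrow vs Ostley: Ostley, 15–4.
Elsford vs Norbury: Norbury, 11–8.
Elsford vs Ostley: Ostley wins 15–4.
Norbury–Ostley: Ostley 15–4.
Elsford is beaten in every head-to-head and is the Condorcet loser.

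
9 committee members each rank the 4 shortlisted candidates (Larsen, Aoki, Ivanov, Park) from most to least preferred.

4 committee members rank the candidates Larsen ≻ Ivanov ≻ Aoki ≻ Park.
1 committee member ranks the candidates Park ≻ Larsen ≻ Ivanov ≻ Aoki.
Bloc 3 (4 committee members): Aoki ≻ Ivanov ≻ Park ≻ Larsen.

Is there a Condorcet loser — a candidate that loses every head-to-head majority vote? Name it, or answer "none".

none

Pairwise majorities:
Larsen–Aoki: Larsen 5–4.
Larsen vs Ivanov: Larsen preferred on 4+1 = 5 ballots; Larsen wins 5–4.
Larsen–Park: Park 5–4.
Aoki vs Ivanov: Aoki is ranked higher on 4 ballots, Ivanov on 5. Ivanov wins 5–4.
Aoki–Park: Aoki 8–1.
Ivanov vs Park: 4+4 = 8 for Ivanov, 1 for Park — Ivanov by 8–1.
Each candidate has at least one pairwise win (Larsen beats Aoki; Aoki beats Park; Ivanov beats Aoki; Park beats Larsen) — no Condorcet loser.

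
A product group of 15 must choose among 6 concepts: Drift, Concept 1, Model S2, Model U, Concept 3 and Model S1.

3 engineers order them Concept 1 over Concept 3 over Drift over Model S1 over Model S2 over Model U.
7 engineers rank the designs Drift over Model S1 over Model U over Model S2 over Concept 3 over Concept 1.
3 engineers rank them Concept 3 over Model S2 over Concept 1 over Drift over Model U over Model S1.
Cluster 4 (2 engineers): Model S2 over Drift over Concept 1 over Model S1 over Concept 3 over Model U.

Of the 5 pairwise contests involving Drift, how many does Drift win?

5

Drift against each rival (15 engineers):
Drift vs Concept 1: 7+2 = 9 for Drift, 6 for Concept 1 — Drift by 9–6.
Drift vs Model S2: Drift preferred on 3+7 = 10 ballots; Drift wins 10–5.
Drift vs Model U: 3+7+3+2 = 15 for Drift, 0 for Model U — Drift by 15–0.
Drift–Concept 3: Drift 9–6.
Drift vs Model S1: 15 to 0, Drift.
Drift beats Concept 1, Model S2, Model U, Concept 3, Model S1 — 5 pairwise wins.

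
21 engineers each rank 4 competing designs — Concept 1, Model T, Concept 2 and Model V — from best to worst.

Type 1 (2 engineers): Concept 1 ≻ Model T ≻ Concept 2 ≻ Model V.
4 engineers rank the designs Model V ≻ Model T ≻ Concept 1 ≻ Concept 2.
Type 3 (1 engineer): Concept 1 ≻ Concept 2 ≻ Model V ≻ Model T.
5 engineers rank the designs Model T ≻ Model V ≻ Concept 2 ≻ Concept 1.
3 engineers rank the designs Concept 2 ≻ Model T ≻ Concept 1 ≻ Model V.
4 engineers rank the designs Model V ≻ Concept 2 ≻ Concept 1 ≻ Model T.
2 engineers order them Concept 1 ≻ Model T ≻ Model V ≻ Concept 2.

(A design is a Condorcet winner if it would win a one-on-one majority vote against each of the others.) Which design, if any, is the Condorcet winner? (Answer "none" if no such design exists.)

Check each pair by majority over 21 ballots:
Concept 1 vs Model T: 2+1+4+2 = 9 for Concept 1, 12 for Model T — Model T by 12–9.
Concept 1 vs Concept 2: Concept 2, 12–9.
Concept 1 vs Model V: 8 to 13, Model V.
Model T vs Concept 2: Model T wins 13–8.
Model T vs Model V: 12 to 9, Model T.
Concept 2 vs Model V: Model V, 15–6.
Model T wins every pairwise contest, so Model T is the Condorcet winner.

Model T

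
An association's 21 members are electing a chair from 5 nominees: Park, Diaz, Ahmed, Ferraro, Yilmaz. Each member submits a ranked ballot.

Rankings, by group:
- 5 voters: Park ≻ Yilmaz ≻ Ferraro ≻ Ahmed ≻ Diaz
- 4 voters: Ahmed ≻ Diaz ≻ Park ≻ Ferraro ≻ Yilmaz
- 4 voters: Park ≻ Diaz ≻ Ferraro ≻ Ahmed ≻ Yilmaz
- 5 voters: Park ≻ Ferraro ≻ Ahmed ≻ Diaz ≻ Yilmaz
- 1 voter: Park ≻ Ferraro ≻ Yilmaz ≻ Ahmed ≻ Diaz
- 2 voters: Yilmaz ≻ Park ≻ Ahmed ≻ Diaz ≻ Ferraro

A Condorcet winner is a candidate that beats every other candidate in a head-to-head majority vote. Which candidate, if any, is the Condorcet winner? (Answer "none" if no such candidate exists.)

Head-to-head results (21 voters):
Park–Diaz: Park 17–4.
Park vs Ahmed: Park wins 17–4.
Park vs Ferraro: Park wins 21–0.
Park vs Yilmaz: Park is ranked higher on 5+4+4+5+1 = 19 ballots, Yilmaz on 2. Park wins 19–2.
Diaz vs Ahmed: Diaz is ranked higher on 4 ballots, Ahmed on 17. Ahmed wins 17–4.
Diaz vs Ferraro: Diaz preferred on 4+4+2 = 10 ballots; Ferraro wins 11–10.
Diaz–Yilmaz: Diaz 13–8.
Ahmed–Ferraro: Ferraro 15–6.
Ahmed vs Yilmaz: Ahmed, 13–8.
Ferraro vs Yilmaz: 14 to 7, Ferraro.
Park defeats every rival head-to-head and is the Condorcet winner.

Park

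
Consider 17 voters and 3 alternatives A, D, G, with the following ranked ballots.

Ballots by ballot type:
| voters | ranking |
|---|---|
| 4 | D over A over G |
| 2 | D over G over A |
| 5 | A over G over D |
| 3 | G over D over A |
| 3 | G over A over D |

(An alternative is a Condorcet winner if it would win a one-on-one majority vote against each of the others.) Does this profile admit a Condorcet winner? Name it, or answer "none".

none

Pairwise majorities:
A vs D: A is ranked higher on 5+3 = 8 ballots, D on 9. D wins 9–8.
A vs G: A preferred on 4+5 = 9 ballots; A wins 9–8.
D vs G: 4+2 = 6 for D, 11 for G — G by 11–6.
No alternative is unbeaten: A loses to D; D loses to G; G loses to A. In particular A beats G beats D beats A is a majority cycle — no Condorcet winner exists.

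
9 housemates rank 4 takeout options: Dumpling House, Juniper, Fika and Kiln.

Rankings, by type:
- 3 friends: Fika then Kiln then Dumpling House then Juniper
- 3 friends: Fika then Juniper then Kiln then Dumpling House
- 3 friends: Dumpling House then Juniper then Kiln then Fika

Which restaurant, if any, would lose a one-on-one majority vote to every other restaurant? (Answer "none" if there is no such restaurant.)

Head-to-head results (9 friends):
Dumpling House vs Juniper: 3+3 = 6 for Dumpling House, 3 for Juniper — Dumpling House by 6–3.
Dumpling House vs Fika: Fika wins 6–3.
Dumpling House vs Kiln: 3 for Dumpling House, 6 for Kiln — Kiln by 6–3.
Juniper–Fika: Fika 6–3.
Juniper vs Kiln: Juniper, 6–3.
Fika vs Kiln: Fika preferred on 3+3 = 6 ballots; Fika wins 6–3.
Every restaurant wins at least one matchup (Dumpling House beats Juniper; Juniper beats Kiln; Fika beats Dumpling House; Kiln beats Dumpling House), so there is no Condorcet loser.

none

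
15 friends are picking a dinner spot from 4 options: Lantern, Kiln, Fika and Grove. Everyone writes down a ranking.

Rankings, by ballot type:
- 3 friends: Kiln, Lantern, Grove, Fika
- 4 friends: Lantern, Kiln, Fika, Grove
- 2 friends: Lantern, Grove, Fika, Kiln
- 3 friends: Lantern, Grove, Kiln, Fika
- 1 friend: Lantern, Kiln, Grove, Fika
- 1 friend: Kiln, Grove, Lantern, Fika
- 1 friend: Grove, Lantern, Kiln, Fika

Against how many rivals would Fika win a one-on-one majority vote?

Fika against each rival (15 friends):
Fika vs Lantern: 0 for Fika, 15 for Lantern — Lantern by 15–0.
Fika vs Kiln: Kiln, 13–2.
Fika vs Grove: 4 for Fika, 11 for Grove — Grove by 11–4.
Fika beats no one; loses to Lantern, Kiln, Grove — 0 pairwise wins.

0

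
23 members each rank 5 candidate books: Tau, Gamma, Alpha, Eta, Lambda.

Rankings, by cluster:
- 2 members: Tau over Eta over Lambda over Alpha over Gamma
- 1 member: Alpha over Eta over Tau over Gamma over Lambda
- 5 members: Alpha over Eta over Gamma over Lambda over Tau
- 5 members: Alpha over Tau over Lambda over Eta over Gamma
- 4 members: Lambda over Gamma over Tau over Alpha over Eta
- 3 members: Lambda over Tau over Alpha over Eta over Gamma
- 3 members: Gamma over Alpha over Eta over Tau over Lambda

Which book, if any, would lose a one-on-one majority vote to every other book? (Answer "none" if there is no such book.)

Pairwise majorities:
Tau vs Gamma: Tau preferred on 2+1+5+3 = 11 ballots; Gamma wins 12–11.
Tau vs Alpha: 9 to 14, Alpha.
Tau vs Eta: Tau is ranked higher on 2+5+4+3 = 14 ballots, Eta on 9. Tau wins 14–9.
Tau–Lambda: Lambda 12–11.
Gamma vs Alpha: 7 to 16, Alpha.
Gamma vs Eta: Gamma preferred on 4+3 = 7 ballots; Eta wins 16–7.
Gamma vs Lambda: Gamma is ranked higher on 1+5+3 = 9 ballots, Lambda on 14. Lambda wins 14–9.
Alpha vs Eta: Alpha wins 21–2.
Alpha vs Lambda: Alpha preferred on 1+5+5+3 = 14 ballots; Alpha wins 14–9.
Eta vs Lambda: Lambda wins 12–11.
Every book wins at least one matchup (Tau beats Eta; Gamma beats Tau; Alpha beats Tau; Eta beats Gamma; Lambda beats Tau), so there is no Condorcet loser.

none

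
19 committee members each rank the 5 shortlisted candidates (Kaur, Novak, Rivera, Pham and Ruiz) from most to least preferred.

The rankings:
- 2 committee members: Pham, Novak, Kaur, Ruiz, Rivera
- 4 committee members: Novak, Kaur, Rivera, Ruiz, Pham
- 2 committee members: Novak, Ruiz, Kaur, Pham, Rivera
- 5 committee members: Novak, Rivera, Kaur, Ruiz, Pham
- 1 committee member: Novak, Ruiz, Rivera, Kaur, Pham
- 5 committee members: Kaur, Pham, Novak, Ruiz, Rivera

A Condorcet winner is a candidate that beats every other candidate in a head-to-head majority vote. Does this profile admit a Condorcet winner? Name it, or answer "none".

Pairwise majorities:
Kaur vs Novak: Novak, 14–5.
Kaur vs Rivera: Kaur is ranked higher on 2+4+2+5 = 13 ballots, Rivera on 6. Kaur wins 13–6.
Kaur vs Pham: Kaur, 17–2.
Kaur vs Ruiz: Kaur preferred on 2+4+5+5 = 16 ballots; Kaur wins 16–3.
Novak vs Rivera: Novak, 19–0.
Novak vs Pham: Novak, 12–7.
Novak vs Ruiz: Novak is ranked higher on 2+4+2+5+1+5 = 19 ballots, Ruiz on 0. Novak wins 19–0.
Rivera vs Pham: Rivera is ranked higher on 4+5+1 = 10 ballots, Pham on 9. Rivera wins 10–9.
Rivera vs Ruiz: 9 to 10, Ruiz.
Pham vs Ruiz: 2+5 = 7 for Pham, 12 for Ruiz — Ruiz by 12–7.
Only Novak has no losses; Novak is the Condorcet winner.

Novak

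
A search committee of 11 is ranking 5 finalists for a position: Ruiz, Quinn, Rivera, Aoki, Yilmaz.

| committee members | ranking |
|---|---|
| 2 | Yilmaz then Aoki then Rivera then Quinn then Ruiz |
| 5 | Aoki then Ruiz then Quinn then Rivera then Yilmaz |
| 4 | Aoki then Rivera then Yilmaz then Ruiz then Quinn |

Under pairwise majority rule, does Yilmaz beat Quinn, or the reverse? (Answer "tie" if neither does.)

Yilmaz

Ballots ranking Yilmaz above Quinn: 2 + 4 = 6.
Ballots ranking Quinn above Yilmaz: 11 − 6 = 5.
Yilmaz wins the head-to-head 6–5.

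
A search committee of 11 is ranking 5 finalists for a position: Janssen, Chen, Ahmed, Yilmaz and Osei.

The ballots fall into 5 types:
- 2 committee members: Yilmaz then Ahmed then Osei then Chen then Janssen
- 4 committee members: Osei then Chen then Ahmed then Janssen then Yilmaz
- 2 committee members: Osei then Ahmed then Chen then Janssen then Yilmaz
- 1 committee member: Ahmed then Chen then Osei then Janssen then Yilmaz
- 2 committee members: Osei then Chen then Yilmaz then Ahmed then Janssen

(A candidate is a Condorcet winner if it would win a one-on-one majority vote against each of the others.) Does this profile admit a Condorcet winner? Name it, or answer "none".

Head-to-head results (11 committee members):
Janssen vs Chen: 0 to 11, Chen.
Janssen vs Ahmed: 0 for Janssen, 11 for Ahmed — Ahmed by 11–0.
Janssen–Yilmaz: Janssen 7–4.
Janssen–Osei: Osei 11–0.
Chen vs Ahmed: Chen is ranked higher on 4+2 = 6 ballots, Ahmed on 5. Chen wins 6–5.
Chen vs Yilmaz: Chen, 9–2.
Chen–Osei: Osei 10–1.
Ahmed vs Yilmaz: Ahmed is ranked higher on 4+2+1 = 7 ballots, Yilmaz on 4. Ahmed wins 7–4.
Ahmed vs Osei: Ahmed preferred on 2+1 = 3 ballots; Osei wins 8–3.
Yilmaz vs Osei: Yilmaz preferred on 2 ballots; Osei wins 9–2.
Osei defeats every rival head-to-head and is the Condorcet winner.

Osei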